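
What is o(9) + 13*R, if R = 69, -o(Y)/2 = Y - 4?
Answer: 887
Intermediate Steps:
o(Y) = 8 - 2*Y (o(Y) = -2*(Y - 4) = -2*(-4 + Y) = 8 - 2*Y)
o(9) + 13*R = (8 - 2*9) + 13*69 = (8 - 18) + 897 = -10 + 897 = 887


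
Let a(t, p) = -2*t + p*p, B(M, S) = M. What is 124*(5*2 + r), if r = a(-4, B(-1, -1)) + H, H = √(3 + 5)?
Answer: 2356 + 248*√2 ≈ 2706.7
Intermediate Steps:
a(t, p) = p² - 2*t (a(t, p) = -2*t + p² = p² - 2*t)
H = 2*√2 (H = √8 = 2*√2 ≈ 2.8284)
r = 9 + 2*√2 (r = ((-1)² - 2*(-4)) + 2*√2 = (1 + 8) + 2*√2 = 9 + 2*√2 ≈ 11.828)
124*(5*2 + r) = 124*(5*2 + (9 + 2*√2)) = 124*(10 + (9 + 2*√2)) = 124*(19 + 2*√2) = 2356 + 248*√2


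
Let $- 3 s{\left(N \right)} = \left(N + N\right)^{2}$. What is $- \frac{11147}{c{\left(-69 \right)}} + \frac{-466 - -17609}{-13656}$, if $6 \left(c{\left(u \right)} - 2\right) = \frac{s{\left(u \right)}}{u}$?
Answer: $- \frac{114390433}{177528} \approx -644.35$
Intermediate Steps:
$s{\left(N \right)} = - \frac{4 N^{2}}{3}$ ($s{\left(N \right)} = - \frac{\left(N + N\right)^{2}}{3} = - \frac{\left(2 N\right)^{2}}{3} = - \frac{4 N^{2}}{3}$)
$c{\left(u \right)} = 2 - \frac{2 u}{9}$ ($c{\left(u \right)} = 2 + \frac{- \frac{4 u^{2}}{3} \frac{1}{u}}{6} = 2 + \frac{\left(- \frac{4}{3}\right) u}{6} = 2 - \frac{2 u}{9}$)
$- \frac{11147}{c{\left(-69 \right)}} + \frac{-466 - -17609}{-13656} = - \frac{11147}{2 - - \frac{46}{3}} + \frac{-466 - -17609}{-13656} = - \frac{11147}{2 + \frac{46}{3}} + \left(-466 + 17609\right) \left(- \frac{1}{13656}\right) = - \frac{11147}{\frac{52}{3}} + 17143 \left(- \frac{1}{13656}\right) = \left(-11147\right) \frac{3}{52} - \frac{17143}{13656} = - \frac{33441}{52} - \frac{17143}{13656} = - \frac{114390433}{177528}$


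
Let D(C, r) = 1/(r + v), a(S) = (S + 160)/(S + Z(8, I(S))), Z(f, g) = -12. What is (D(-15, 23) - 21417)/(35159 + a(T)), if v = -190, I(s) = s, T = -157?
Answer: -151113040/248072989 ≈ -0.60915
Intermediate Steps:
a(S) = (160 + S)/(-12 + S) (a(S) = (S + 160)/(S - 12) = (160 + S)/(-12 + S))
D(C, r) = 1/(-190 + r) (D(C, r) = 1/(r - 190) = 1/(-190 + r))
(D(-15, 23) - 21417)/(35159 + a(T)) = (1/(-190 + 23) - 21417)/(35159 + (160 - 157)/(-12 - 157)) = (1/(-167) - 21417)/(35159 + 3/(-169)) = (-1/167 - 21417)/(35159 - 1/169*3) = -3576640/(167*(35159 - 3/169)) = -3576640/(167*5941868/169) = -3576640/167*169/5941868 = -151113040/248072989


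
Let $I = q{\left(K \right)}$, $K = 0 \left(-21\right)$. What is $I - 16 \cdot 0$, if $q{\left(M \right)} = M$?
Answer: $0$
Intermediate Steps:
$K = 0$
$I = 0$
$I - 16 \cdot 0 = 0 - 16 \cdot 0 = 0 - 0 = 0 + 0 = 0$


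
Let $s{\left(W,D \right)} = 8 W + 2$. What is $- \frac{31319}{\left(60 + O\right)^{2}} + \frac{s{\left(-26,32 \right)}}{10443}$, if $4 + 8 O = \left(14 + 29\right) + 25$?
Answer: $- \frac{328016861}{48288432} \approx -6.7929$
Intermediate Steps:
$O = 8$ ($O = - \frac{1}{2} + \frac{\left(14 + 29\right) + 25}{8} = - \frac{1}{2} + \frac{43 + 25}{8} = - \frac{1}{2} + \frac{1}{8} \cdot 68 = - \frac{1}{2} + \frac{17}{2} = 8$)
$s{\left(W,D \right)} = 2 + 8 W$
$- \frac{31319}{\left(60 + O\right)^{2}} + \frac{s{\left(-26,32 \right)}}{10443} = - \frac{31319}{\left(60 + 8\right)^{2}} + \frac{2 + 8 \left(-26\right)}{10443} = - \frac{31319}{68^{2}} + \left(2 - 208\right) \frac{1}{10443} = - \frac{31319}{4624} - \frac{206}{10443} = - \frac{328016861}{48288432}$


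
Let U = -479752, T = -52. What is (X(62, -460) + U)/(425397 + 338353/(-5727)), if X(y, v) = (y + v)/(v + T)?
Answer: -30581261937/27112740352 ≈ -1.1279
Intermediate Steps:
X(y, v) = (v + y)/(-52 + v) (X(y, v) = (y + v)/(v - 52) = (v + y)/(-52 + v))
(X(62, -460) + U)/(425397 + 338353/(-5727)) = ((-460 + 62)/(-52 - 460) - 479752)/(425397 + 338353/(-5727)) = (-398/(-512) - 479752)/(425397 + 338353*(-1/5727)) = (-1/512*(-398) - 479752)/(425397 - 14711/249) = (199/256 - 479752)/(105909142/249) = -122816313/256*249/105909142 = -30581261937/27112740352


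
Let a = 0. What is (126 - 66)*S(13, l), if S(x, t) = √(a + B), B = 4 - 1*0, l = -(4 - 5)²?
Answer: 120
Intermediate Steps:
l = -1 (l = -1*(-1)² = -1*1 = -1)
B = 4 (B = 4 + 0 = 4)
S(x, t) = 2 (S(x, t) = √(0 + 4) = √4 = 2)
(126 - 66)*S(13, l) = (126 - 66)*2 = 60*2 = 120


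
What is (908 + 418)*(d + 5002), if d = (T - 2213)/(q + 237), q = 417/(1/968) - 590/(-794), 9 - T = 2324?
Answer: 132939451693152/20043227 ≈ 6.6326e+6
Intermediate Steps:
T = -2315 (T = 9 - 1*2324 = 9 - 2324 = -2315)
q = 160251727/397 (q = 417/(1/968) - 590*(-1/794) = 417*968 + 295/397 = 403656 + 295/397 = 160251727/397 ≈ 4.0366e+5)
d = -224702/20043227 (d = (-2315 - 2213)/(160251727/397 + 237) = -4528/160345816/397 = -4528*397/160345816 = -224702/20043227 ≈ -0.011211)
(908 + 418)*(d + 5002) = (908 + 418)*(-224702/20043227 + 5002) = 1326*(100255996752/20043227) = 132939451693152/20043227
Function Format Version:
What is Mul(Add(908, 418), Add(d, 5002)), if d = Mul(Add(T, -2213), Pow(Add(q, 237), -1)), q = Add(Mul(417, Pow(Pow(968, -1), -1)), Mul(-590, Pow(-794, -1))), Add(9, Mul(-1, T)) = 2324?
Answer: Rational(132939451693152, 20043227) ≈ 6.6326e+6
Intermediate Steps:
T = -2315 (T = Add(9, Mul(-1, 2324)) = Add(9, -2324) = -2315)
q = Rational(160251727, 397) (q = Add(Mul(417, Pow(Rational(1, 968), -1)), Mul(-590, Rational(-1, 794))) = Add(Mul(417, 968), Rational(295, 397)) = Add(403656, Rational(295, 397)) = Rational(160251727, 397) ≈ 4.0366e+5)
d = Rational(-224702, 20043227) (d = Mul(Add(-2315, -2213), Pow(Add(Rational(160251727, 397), 237), -1)) = Mul(-4528, Pow(Rational(160345816, 397), -1)) = Mul(-4528, Rational(397, 160345816)) = Rational(-224702, 20043227) ≈ -0.011211)
Mul(Add(908, 418), Add(d, 5002)) = Mul(Add(908, 418), Add(Rational(-224702, 20043227), 5002)) = Mul(1326, Rational(100255996752, 20043227)) = Rational(132939451693152, 20043227)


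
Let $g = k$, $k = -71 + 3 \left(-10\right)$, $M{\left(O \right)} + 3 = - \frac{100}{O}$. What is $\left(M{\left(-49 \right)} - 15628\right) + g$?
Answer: $- \frac{770768}{49} \approx -15730.0$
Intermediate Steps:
$M{\left(O \right)} = -3 - \frac{100}{O}$
$k = -101$ ($k = -71 - 30 = -101$)
$g = -101$
$\left(M{\left(-49 \right)} - 15628\right) + g = \left(\left(-3 - \frac{100}{-49}\right) - 15628\right) - 101 = \left(\left(-3 - - \frac{100}{49}\right) - 15628\right) - 101 = \left(\left(-3 + \frac{100}{49}\right) - 15628\right) - 101 = \left(- \frac{47}{49} - 15628\right) - 101 = - \frac{765819}{49} - 101 = - \frac{770768}{49}$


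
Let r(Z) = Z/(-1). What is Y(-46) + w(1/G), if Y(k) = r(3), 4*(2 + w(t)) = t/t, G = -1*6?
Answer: -19/4 ≈ -4.7500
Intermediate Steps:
G = -6
r(Z) = -Z (r(Z) = Z*(-1) = -Z)
w(t) = -7/4 (w(t) = -2 + (t/t)/4 = -2 + (1/4)*1 = -2 + 1/4 = -7/4)
Y(k) = -3 (Y(k) = -1*3 = -3)
Y(-46) + w(1/G) = -3 - 7/4 = -19/4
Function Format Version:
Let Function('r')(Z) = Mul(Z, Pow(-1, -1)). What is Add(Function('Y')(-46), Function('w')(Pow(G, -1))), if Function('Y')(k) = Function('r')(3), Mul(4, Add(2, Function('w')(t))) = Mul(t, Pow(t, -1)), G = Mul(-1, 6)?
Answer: Rational(-19, 4) ≈ -4.7500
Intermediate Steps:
G = -6
Function('r')(Z) = Mul(-1, Z) (Function('r')(Z) = Mul(Z, -1) = Mul(-1, Z))
Function('w')(t) = Rational(-7, 4) (Function('w')(t) = Add(-2, Mul(Rational(1, 4), Mul(t, Pow(t, -1)))) = Add(-2, Mul(Rational(1, 4), 1)) = Add(-2, Rational(1, 4)) = Rational(-7, 4))
Function('Y')(k) = -3 (Function('Y')(k) = Mul(-1, 3) = -3)
Add(Function('Y')(-46), Function('w')(Pow(G, -1))) = Add(-3, Rational(-7, 4)) = Rational(-19, 4)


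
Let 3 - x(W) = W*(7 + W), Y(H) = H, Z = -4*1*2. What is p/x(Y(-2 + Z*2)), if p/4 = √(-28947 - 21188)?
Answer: -4*I*√50135/195 ≈ -4.593*I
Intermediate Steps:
Z = -8 (Z = -4*2 = -8)
p = 4*I*√50135 (p = 4*√(-28947 - 21188) = 4*√(-50135) = 4*(I*√50135) = 4*I*√50135 ≈ 895.63*I)
x(W) = 3 - W*(7 + W)
p/x(Y(-2 + Z*2)) = (4*I*√50135)/(3 - (-2 - 8*2)² - 7*(-2 - 8*2)) = (4*I*√50135)/(3 - (-2 - 16)² - 7*(-2 - 16)) = (4*I*√50135)/(3 - 1*(-18)² - 7*(-18)) = (4*I*√50135)/(3 - 1*324 + 126) = (4*I*√50135)/(3 - 324 + 126) = (4*I*√50135)/(-195) = (4*I*√50135)*(-1/195) = -4*I*√50135/195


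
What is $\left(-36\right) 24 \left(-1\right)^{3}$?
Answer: $864$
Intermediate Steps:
$\left(-36\right) 24 \left(-1\right)^{3} = \left(-864\right) \left(-1\right) = 864$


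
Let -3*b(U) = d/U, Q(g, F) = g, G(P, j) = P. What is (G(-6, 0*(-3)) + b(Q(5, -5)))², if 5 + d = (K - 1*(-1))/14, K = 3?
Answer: 39601/1225 ≈ 32.327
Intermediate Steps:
d = -33/7 (d = -5 + (3 - 1*(-1))/14 = -5 + (3 + 1)*(1/14) = -5 + 4*(1/14) = -5 + 2/7 = -33/7 ≈ -4.7143)
b(U) = 11/(7*U) (b(U) = -(-11)/(7*U) = 11/(7*U))
(G(-6, 0*(-3)) + b(Q(5, -5)))² = (-6 + (11/7)/5)² = (-6 + (11/7)*(⅕))² = (-6 + 11/35)² = (-199/35)² = 39601/1225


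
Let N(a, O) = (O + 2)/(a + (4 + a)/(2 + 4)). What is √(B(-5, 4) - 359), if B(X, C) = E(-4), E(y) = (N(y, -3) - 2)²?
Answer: I*√5695/4 ≈ 18.866*I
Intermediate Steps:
N(a, O) = (2 + O)/(⅔ + 7*a/6) (N(a, O) = (2 + O)/(a + (4 + a)/6) = (2 + O)/(a + (4 + a)*(⅙)) = (2 + O)/(a + (⅔ + a/6)) = (2 + O)/(⅔ + 7*a/6))
E(y) = (-2 - 6/(4 + 7*y))² (E(y) = (6*(2 - 3)/(4 + 7*y) - 2)² = (6*(-1)/(4 + 7*y) - 2)² = (-6/(4 + 7*y) - 2)² = (-2 - 6/(4 + 7*y))²)
B(X, C) = 49/16 (B(X, C) = 196*(1 - 4)²/(4 + 7*(-4))² = 196*(-3)²/(4 - 28)² = 196*9/(-24)² = 196*9*(1/576) = 49/16)
√(B(-5, 4) - 359) = √(49/16 - 359) = √(-5695/16) = I*√5695/4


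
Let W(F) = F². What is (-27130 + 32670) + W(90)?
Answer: 13640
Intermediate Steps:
(-27130 + 32670) + W(90) = (-27130 + 32670) + 90² = 5540 + 8100 = 13640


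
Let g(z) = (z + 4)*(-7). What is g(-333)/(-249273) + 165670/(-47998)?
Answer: -20703798652/5982302727 ≈ -3.4608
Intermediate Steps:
g(z) = -28 - 7*z (g(z) = (4 + z)*(-7) = -28 - 7*z)
g(-333)/(-249273) + 165670/(-47998) = (-28 - 7*(-333))/(-249273) + 165670/(-47998) = (-28 + 2331)*(-1/249273) + 165670*(-1/47998) = 2303*(-1/249273) - 82835/23999 = -2303/249273 - 82835/23999 = -20703798652/5982302727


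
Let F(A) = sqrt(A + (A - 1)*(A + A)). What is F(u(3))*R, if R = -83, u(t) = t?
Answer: -83*sqrt(15) ≈ -321.46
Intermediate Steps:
F(A) = sqrt(A + 2*A*(-1 + A)) (F(A) = sqrt(A + (-1 + A)*(2*A)) = sqrt(A + 2*A*(-1 + A)))
F(u(3))*R = sqrt(3*(-1 + 2*3))*(-83) = sqrt(3*(-1 + 6))*(-83) = sqrt(3*5)*(-83) = sqrt(15)*(-83) = -83*sqrt(15)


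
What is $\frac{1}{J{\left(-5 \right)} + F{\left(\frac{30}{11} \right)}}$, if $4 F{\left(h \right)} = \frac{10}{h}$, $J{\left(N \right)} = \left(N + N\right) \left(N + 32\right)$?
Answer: $- \frac{12}{3229} \approx -0.0037163$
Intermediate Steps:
$J{\left(N \right)} = 2 N \left(32 + N\right)$
$F{\left(h \right)} = \frac{5}{2 h}$ ($F{\left(h \right)} = \frac{10 \frac{1}{h}}{4} = \frac{5}{2 h}$)
$\frac{1}{J{\left(-5 \right)} + F{\left(\frac{30}{11} \right)}} = \frac{1}{2 \left(-5\right) \left(32 - 5\right) + \frac{5}{2 \cdot \frac{30}{11}}} = \frac{1}{2 \left(-5\right) 27 + \frac{5}{2 \cdot 30 \cdot \frac{1}{11}}} = \frac{1}{-270 + \frac{5}{2 \cdot \frac{30}{11}}} = \frac{1}{-270 + \frac{5}{2} \cdot \frac{11}{30}} = \frac{1}{-270 + \frac{11}{12}} = \frac{1}{- \frac{3229}{12}} = - \frac{12}{3229}$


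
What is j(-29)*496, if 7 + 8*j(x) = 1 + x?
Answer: -2170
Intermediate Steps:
j(x) = -3/4 + x/8 (j(x) = -7/8 + (1 + x)/8 = -7/8 + (1/8 + x/8) = -3/4 + x/8)
j(-29)*496 = (-3/4 + (1/8)*(-29))*496 = (-3/4 - 29/8)*496 = -35/8*496 = -2170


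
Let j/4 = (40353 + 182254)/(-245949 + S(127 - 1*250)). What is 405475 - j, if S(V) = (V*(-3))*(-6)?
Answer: 100624782853/248163 ≈ 4.0548e+5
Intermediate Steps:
S(V) = 18*V (S(V) = -3*V*(-6) = 18*V)
j = -890428/248163 (j = 4*((40353 + 182254)/(-245949 + 18*(127 - 1*250))) = 4*(222607/(-245949 + 18*(127 - 250))) = 4*(222607/(-245949 + 18*(-123))) = 4*(222607/(-245949 - 2214)) = 4*(222607/(-248163)) = 4*(222607*(-1/248163)) = 4*(-222607/248163) = -890428/248163 ≈ -3.5881)
405475 - j = 405475 - 1*(-890428/248163) = 405475 + 890428/248163 = 100624782853/248163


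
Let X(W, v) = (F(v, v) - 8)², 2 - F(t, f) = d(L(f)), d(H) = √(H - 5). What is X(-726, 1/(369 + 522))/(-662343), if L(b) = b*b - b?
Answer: -(5346 + I*√3970295)²/525821523183 ≈ -4.6802e-5 - 4.0516e-5*I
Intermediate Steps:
L(b) = b² - b
d(H) = √(-5 + H)
F(t, f) = 2 - √(-5 + f*(-1 + f))
X(W, v) = (-6 - √(-5 + v*(-1 + v)))² (X(W, v) = ((2 - √(-5 + v*(-1 + v))) - 8)² = (-6 - √(-5 + v*(-1 + v)))²)
X(-726, 1/(369 + 522))/(-662343) = (6 + √(-5 + (-1 + 1/(369 + 522))/(369 + 522)))²/(-662343) = (6 + √(-5 + (-1 + 1/891)/891))²*(-1/662343) = (6 + √(-5 + (1/891)*(-890/891)))²*(-1/662343) = (6 + √(-5 - 890/793881))²*(-1/662343) = (6 + √(-3970295/793881))²*(-1/662343) = (6 + I*√3970295/891)²*(-1/662343) = -(6 + I*√3970295/891)²/662343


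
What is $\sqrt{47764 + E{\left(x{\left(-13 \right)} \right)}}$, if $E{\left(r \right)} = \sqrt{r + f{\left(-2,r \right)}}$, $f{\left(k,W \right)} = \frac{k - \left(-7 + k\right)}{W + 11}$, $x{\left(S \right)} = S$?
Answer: $\frac{\sqrt{191056 + 2 i \sqrt{66}}}{2} \approx 218.55 + 0.0092931 i$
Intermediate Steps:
$f{\left(k,W \right)} = \frac{7}{11 + W}$
$E{\left(r \right)} = \sqrt{r + \frac{7}{11 + r}}$
$\sqrt{47764 + E{\left(x{\left(-13 \right)} \right)}} = \sqrt{47764 + \sqrt{\frac{7 - 13 \left(11 - 13\right)}{11 - 13}}} = \sqrt{47764 + \sqrt{\frac{7 - -26}{-2}}} = \sqrt{47764 + \sqrt{- \frac{7 + 26}{2}}} = \sqrt{47764 + \sqrt{\left(- \frac{1}{2}\right) 33}} = \sqrt{47764 + \sqrt{- \frac{33}{2}}} = \sqrt{47764 + \frac{i \sqrt{66}}{2}}$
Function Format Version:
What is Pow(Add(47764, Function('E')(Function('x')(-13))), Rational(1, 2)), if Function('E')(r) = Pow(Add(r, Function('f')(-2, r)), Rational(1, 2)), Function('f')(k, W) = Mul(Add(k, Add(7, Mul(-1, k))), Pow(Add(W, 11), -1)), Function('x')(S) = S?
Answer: Mul(Rational(1, 2), Pow(Add(191056, Mul(2, I, Pow(66, Rational(1, 2)))), Rational(1, 2))) ≈ Add(218.55, Mul(0.0092931, I))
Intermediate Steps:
Function('f')(k, W) = Mul(7, Pow(Add(11, W), -1))
Function('E')(r) = Pow(Add(r, Mul(7, Pow(Add(11, r), -1))), Rational(1, 2))
Pow(Add(47764, Function('E')(Function('x')(-13))), Rational(1, 2)) = Pow(Add(47764, Pow(Mul(Pow(Add(11, -13), -1), Add(7, Mul(-13, Add(11, -13)))), Rational(1, 2))), Rational(1, 2)) = Pow(Add(47764, Pow(Mul(Pow(-2, -1), Add(7, Mul(-13, -2))), Rational(1, 2))), Rational(1, 2)) = Pow(Add(47764, Pow(Mul(Rational(-1, 2), Add(7, 26)), Rational(1, 2))), Rational(1, 2)) = Pow(Add(47764, Pow(Mul(Rational(-1, 2), 33), Rational(1, 2))), Rational(1, 2)) = Pow(Add(47764, Pow(Rational(-33, 2), Rational(1, 2))), Rational(1, 2)) = Pow(Add(47764, Mul(Rational(1, 2), I, Pow(66, Rational(1, 2)))), Rational(1, 2))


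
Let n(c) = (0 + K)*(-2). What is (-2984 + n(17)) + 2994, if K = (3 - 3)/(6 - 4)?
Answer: 10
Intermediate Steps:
K = 0 (K = 0/2 = 0*(½) = 0)
n(c) = 0 (n(c) = (0 + 0)*(-2) = 0*(-2) = 0)
(-2984 + n(17)) + 2994 = (-2984 + 0) + 2994 = -2984 + 2994 = 10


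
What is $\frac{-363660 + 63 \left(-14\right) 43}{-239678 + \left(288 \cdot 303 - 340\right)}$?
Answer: $\frac{66931}{25459} \approx 2.629$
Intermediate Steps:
$\frac{-363660 + 63 \left(-14\right) 43}{-239678 + \left(288 \cdot 303 - 340\right)} = \frac{-363660 - 37926}{-239678 + \left(87264 - 340\right)} = \frac{-363660 - 37926}{-239678 + 86924} = - \frac{401586}{-152754} = \left(-401586\right) \left(- \frac{1}{152754}\right) = \frac{66931}{25459}$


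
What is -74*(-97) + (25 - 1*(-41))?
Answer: 7244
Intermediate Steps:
-74*(-97) + (25 - 1*(-41)) = 7178 + (25 + 41) = 7178 + 66 = 7244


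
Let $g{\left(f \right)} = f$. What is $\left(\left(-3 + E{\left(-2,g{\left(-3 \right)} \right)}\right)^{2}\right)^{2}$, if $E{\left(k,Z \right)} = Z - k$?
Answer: $256$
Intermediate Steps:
$\left(\left(-3 + E{\left(-2,g{\left(-3 \right)} \right)}\right)^{2}\right)^{2} = \left(\left(-3 - 1\right)^{2}\right)^{2} = \left(\left(-4\right)^{2}\right)^{2} = 16^{2} = 256$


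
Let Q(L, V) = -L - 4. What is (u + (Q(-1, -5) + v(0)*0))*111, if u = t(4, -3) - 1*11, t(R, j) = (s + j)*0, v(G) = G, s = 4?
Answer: -1554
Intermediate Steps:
t(R, j) = 0 (t(R, j) = (4 + j)*0 = 0)
Q(L, V) = -4 - L
u = -11 (u = 0 - 1*11 = 0 - 11 = -11)
(u + (Q(-1, -5) + v(0)*0))*111 = (-11 + ((-4 - 1*(-1)) + 0*0))*111 = (-11 + ((-4 + 1) + 0))*111 = (-11 + (-3 + 0))*111 = (-11 - 3)*111 = -14*111 = -1554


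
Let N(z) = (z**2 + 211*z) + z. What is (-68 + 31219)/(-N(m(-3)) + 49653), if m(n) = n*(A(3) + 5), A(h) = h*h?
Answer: 31151/56793 ≈ 0.54850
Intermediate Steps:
A(h) = h**2
m(n) = 14*n (m(n) = n*(3**2 + 5) = n*(9 + 5) = n*14 = 14*n)
N(z) = z**2 + 212*z
(-68 + 31219)/(-N(m(-3)) + 49653) = (-68 + 31219)/(-14*(-3)*(212 + 14*(-3)) + 49653) = 31151/(-(-42)*(212 - 42) + 49653) = 31151/(-(-42)*170 + 49653) = 31151/(-1*(-7140) + 49653) = 31151/(7140 + 49653) = 31151/56793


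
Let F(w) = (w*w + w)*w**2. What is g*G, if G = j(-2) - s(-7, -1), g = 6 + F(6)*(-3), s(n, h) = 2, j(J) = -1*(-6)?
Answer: -18120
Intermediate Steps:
j(J) = 6
F(w) = w**2*(w + w**2) (F(w) = (w**2 + w)*w**2 = (w + w**2)*w**2 = w**2*(w + w**2))
g = -4530 (g = 6 + (6**3*(1 + 6))*(-3) = 6 + (216*7)*(-3) = 6 + 1512*(-3) = 6 - 4536 = -4530)
G = 4 (G = 6 - 1*2 = 6 - 2 = 4)
g*G = -4530*4 = -18120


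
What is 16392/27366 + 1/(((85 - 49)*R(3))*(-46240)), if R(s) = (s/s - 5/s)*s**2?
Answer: 27286783441/45554538240 ≈ 0.59899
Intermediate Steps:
R(s) = s**2*(1 - 5/s) (R(s) = (1 - 5/s)*s**2 = s**2*(1 - 5/s))
16392/27366 + 1/(((85 - 49)*R(3))*(-46240)) = 16392/27366 + 1/(((85 - 49)*(3*(-5 + 3)))*(-46240)) = 16392*(1/27366) - 1/46240/(36*(3*(-2))) = 2732/4561 - 1/46240/(36*(-6)) = 2732/4561 - 1/46240/(-216) = 2732/4561 - 1/216*(-1/46240) = 2732/4561 + 1/9987840 = 27286783441/45554538240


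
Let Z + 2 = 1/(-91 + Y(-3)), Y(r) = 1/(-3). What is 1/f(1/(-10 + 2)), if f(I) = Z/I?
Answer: 137/2204 ≈ 0.062160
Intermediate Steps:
Y(r) = -⅓
Z = -551/274 (Z = -2 + 1/(-91 - ⅓) = -2 + 1/(-274/3) = -2 - 3/274 = -551/274 ≈ -2.0109)
f(I) = -551/(274*I)
1/f(1/(-10 + 2)) = 1/(-551/(274*(1/(-10 + 2)))) = 1/(-551/(274*(1/(-8)))) = 1/(-551/(274*(-⅛))) = 1/(-551/274*(-8)) = 1/(2204/137) = 137/2204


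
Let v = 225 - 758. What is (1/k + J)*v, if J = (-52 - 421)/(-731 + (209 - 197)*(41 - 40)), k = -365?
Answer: -91636558/262435 ≈ -349.18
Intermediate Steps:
v = -533
J = 473/719 (J = -473/(-731 + 12*1) = -473/(-731 + 12) = -473/(-719) = -473*(-1/719) = 473/719 ≈ 0.65786)
(1/k + J)*v = (1/(-365) + 473/719)*(-533) = (-1/365 + 473/719)*(-533) = (171926/262435)*(-533) = -91636558/262435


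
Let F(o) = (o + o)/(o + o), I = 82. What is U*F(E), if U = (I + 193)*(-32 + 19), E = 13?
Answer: -3575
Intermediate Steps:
F(o) = 1 (F(o) = (2*o)/((2*o)) = (2*o)*(1/(2*o)) = 1)
U = -3575 (U = (82 + 193)*(-32 + 19) = 275*(-13) = -3575)
U*F(E) = -3575*1 = -3575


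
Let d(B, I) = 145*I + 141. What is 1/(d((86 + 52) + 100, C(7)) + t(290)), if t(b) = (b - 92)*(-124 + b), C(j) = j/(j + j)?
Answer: 2/66163 ≈ 3.0228e-5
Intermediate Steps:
C(j) = ½ (C(j) = j/((2*j)) = j*(1/(2*j)) = ½)
d(B, I) = 141 + 145*I
t(b) = (-124 + b)*(-92 + b) (t(b) = (-92 + b)*(-124 + b) = (-124 + b)*(-92 + b))
1/(d((86 + 52) + 100, C(7)) + t(290)) = 1/((141 + 145*(½)) + (11408 + 290² - 216*290)) = 1/((141 + 145/2) + (11408 + 84100 - 62640)) = 1/(427/2 + 32868) = 1/(66163/2) = 2/66163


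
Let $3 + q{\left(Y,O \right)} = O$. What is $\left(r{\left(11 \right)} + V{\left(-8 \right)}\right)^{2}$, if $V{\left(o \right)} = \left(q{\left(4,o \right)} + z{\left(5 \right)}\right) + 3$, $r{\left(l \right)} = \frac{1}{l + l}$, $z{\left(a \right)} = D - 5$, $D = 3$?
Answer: $\frac{47961}{484} \approx 99.093$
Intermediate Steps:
$q{\left(Y,O \right)} = -3 + O$
$z{\left(a \right)} = -2$ ($z{\left(a \right)} = 3 - 5 = -2$)
$r{\left(l \right)} = \frac{1}{2 l}$
$V{\left(o \right)} = -2 + o$ ($V{\left(o \right)} = \left(\left(-3 + o\right) - 2\right) + 3 = \left(-5 + o\right) + 3 = -2 + o$)
$\left(r{\left(11 \right)} + V{\left(-8 \right)}\right)^{2} = \left(\frac{1}{2 \cdot 11} - 10\right)^{2} = \left(\frac{1}{2} \cdot \frac{1}{11} - 10\right)^{2} = \left(\frac{1}{22} - 10\right)^{2} = \left(- \frac{219}{22}\right)^{2} = \frac{47961}{484}$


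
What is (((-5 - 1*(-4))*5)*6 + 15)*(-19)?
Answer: 285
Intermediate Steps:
(((-5 - 1*(-4))*5)*6 + 15)*(-19) = (((-5 + 4)*5)*6 + 15)*(-19) = (-1*5*6 + 15)*(-19) = (-5*6 + 15)*(-19) = (-30 + 15)*(-19) = -15*(-19) = 285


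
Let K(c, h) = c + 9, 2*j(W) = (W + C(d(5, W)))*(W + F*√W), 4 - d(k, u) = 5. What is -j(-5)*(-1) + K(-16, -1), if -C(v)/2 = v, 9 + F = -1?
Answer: ½ + 15*I*√5 ≈ 0.5 + 33.541*I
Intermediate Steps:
F = -10 (F = -9 - 1 = -10)
d(k, u) = -1 (d(k, u) = 4 - 1*5 = 4 - 5 = -1)
C(v) = -2*v
j(W) = (2 + W)*(W - 10*√W)/2 (j(W) = ((W - 2*(-1))*(W - 10*√W))/2 = ((W + 2)*(W - 10*√W))/2 = ((2 + W)*(W - 10*√W))/2 = (2 + W)*(W - 10*√W)/2)
K(c, h) = 9 + c
-j(-5)*(-1) + K(-16, -1) = -(-5 + (½)*(-5)² - 10*I*√5 - (-25)*I*√5)*(-1) + (9 - 16) = -(-5 + (½)*25 - 10*I*√5 - (-25)*I*√5)*(-1) - 7 = -(-5 + 25/2 - 10*I*√5 + 25*I*√5)*(-1) - 7 = -(15/2 + 15*I*√5)*(-1) - 7 = (-15/2 - 15*I*√5)*(-1) - 7 = (15/2 + 15*I*√5) - 7 = ½ + 15*I*√5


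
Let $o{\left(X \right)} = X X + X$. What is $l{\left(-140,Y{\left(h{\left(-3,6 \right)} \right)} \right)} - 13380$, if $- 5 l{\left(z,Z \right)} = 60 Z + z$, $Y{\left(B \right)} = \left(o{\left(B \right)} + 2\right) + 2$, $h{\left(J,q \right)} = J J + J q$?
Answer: $-14264$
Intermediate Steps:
$h{\left(J,q \right)} = J^{2} + J q$
$o{\left(X \right)} = X + X^{2}$ ($o{\left(X \right)} = X^{2} + X = X + X^{2}$)
$Y{\left(B \right)} = 4 + B \left(1 + B\right)$ ($Y{\left(B \right)} = \left(B \left(1 + B\right) + 2\right) + 2 = \left(2 + B \left(1 + B\right)\right) + 2 = 4 + B \left(1 + B\right)$)
$l{\left(z,Z \right)} = - 12 Z - \frac{z}{5}$ ($l{\left(z,Z \right)} = - \frac{60 Z + z}{5} = - \frac{z + 60 Z}{5} = - 12 Z - \frac{z}{5}$)
$l{\left(-140,Y{\left(h{\left(-3,6 \right)} \right)} \right)} - 13380 = \left(- 12 \left(4 + - 3 \left(-3 + 6\right) \left(1 - 3 \left(-3 + 6\right)\right)\right) - -28\right) - 13380 = \left(- 12 \left(4 + \left(-3\right) 3 \left(1 - 9\right)\right) + 28\right) - 13380 = \left(- 12 \left(4 - 9 \left(1 - 9\right)\right) + 28\right) - 13380 = \left(- 12 \left(4 - -72\right) + 28\right) - 13380 = \left(- 12 \left(4 + 72\right) + 28\right) - 13380 = \left(\left(-12\right) 76 + 28\right) - 13380 = \left(-912 + 28\right) - 13380 = -884 - 13380 = -14264$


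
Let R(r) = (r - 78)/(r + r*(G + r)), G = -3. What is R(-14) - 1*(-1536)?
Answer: 85993/56 ≈ 1535.6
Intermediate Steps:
R(r) = (-78 + r)/(r + r*(-3 + r)) (R(r) = (r - 78)/(r + r*(-3 + r)) = (-78 + r)/(r + r*(-3 + r)))
R(-14) - 1*(-1536) = (-78 - 14)/((-14)*(-2 - 14)) - 1*(-1536) = -1/14*(-92)/(-16) + 1536 = -1/14*(-1/16)*(-92) + 1536 = -23/56 + 1536 = 85993/56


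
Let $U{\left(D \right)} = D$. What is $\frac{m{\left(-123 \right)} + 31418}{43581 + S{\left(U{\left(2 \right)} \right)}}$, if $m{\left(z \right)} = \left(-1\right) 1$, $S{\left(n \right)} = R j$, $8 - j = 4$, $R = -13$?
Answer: $\frac{31417}{43529} \approx 0.72175$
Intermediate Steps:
$j = 4$ ($j = 8 - 4 = 4$)
$S{\left(n \right)} = -52$ ($S{\left(n \right)} = \left(-13\right) 4 = -52$)
$m{\left(z \right)} = -1$
$\frac{m{\left(-123 \right)} + 31418}{43581 + S{\left(U{\left(2 \right)} \right)}} = \frac{-1 + 31418}{43581 - 52} = \frac{31417}{43529}$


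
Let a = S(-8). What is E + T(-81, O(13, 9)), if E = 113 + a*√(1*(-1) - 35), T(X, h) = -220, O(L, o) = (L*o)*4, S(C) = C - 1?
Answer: -107 - 54*I ≈ -107.0 - 54.0*I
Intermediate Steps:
S(C) = -1 + C
a = -9 (a = -1 - 8 = -9)
O(L, o) = 4*L*o
E = 113 - 54*I (E = 113 - 9*√(1*(-1) - 35) = 113 - 9*√(-1 - 35) = 113 - 54*I ≈ 113.0 - 54.0*I)
E + T(-81, O(13, 9)) = (113 - 54*I) - 220 = -107 - 54*I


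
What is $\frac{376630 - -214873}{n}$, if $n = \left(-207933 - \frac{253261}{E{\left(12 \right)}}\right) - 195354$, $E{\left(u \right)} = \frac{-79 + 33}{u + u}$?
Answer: $- \frac{13604569}{6236469} \approx -2.1815$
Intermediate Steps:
$E{\left(u \right)} = - \frac{23}{u}$ ($E{\left(u \right)} = - \frac{46}{2 u} = - 46 \frac{1}{2 u} = - \frac{23}{u}$)
$n = - \frac{6236469}{23}$ ($n = \left(-207933 - \frac{253261}{\left(-23\right) \frac{1}{12}}\right) - 195354 = \left(-207933 - \frac{253261}{- \frac{23}{12}}\right) - 195354 = \left(-207933 - - \frac{3039132}{23}\right) - 195354 = \left(-207933 + \frac{3039132}{23}\right) - 195354 = - \frac{1743327}{23} - 195354 = - \frac{6236469}{23} \approx -2.7115 \cdot 10^{5}$)
$\frac{376630 - -214873}{n} = \frac{376630 - -214873}{- \frac{6236469}{23}} = \left(376630 + 214873\right) \left(- \frac{23}{6236469}\right) = 591503 \left(- \frac{23}{6236469}\right) = - \frac{13604569}{6236469}$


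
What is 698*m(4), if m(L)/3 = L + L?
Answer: 16752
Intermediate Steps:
m(L) = 6*L (m(L) = 3*(L + L) = 3*(2*L) = 6*L)
698*m(4) = 698*(6*4) = 698*24 = 16752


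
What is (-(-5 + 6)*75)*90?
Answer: -6750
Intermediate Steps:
(-(-5 + 6)*75)*90 = (-1*1*75)*90 = -1*75*90 = -75*90 = -6750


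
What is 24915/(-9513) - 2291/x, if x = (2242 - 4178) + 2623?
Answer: -9544/1603 ≈ -5.9538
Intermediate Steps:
x = 687 (x = -1936 + 2623 = 687)
24915/(-9513) - 2291/x = 24915/(-9513) - 2291/687 = 24915*(-1/9513) - 2291*1/687 = -55/21 - 2291/687 = -9544/1603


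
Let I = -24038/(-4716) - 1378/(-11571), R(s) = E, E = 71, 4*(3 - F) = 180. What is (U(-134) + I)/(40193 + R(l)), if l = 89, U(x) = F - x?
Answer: 884162543/366193268784 ≈ 0.0024145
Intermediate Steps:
F = -42 (F = 3 - ¼*180 = 3 - 45 = -42)
U(x) = -42 - x
R(s) = 71
I = 47440391/9094806 (I = -24038*(-1/4716) - 1378*(-1/11571) = 12019/2358 + 1378/11571 = 47440391/9094806 ≈ 5.2162)
(U(-134) + I)/(40193 + R(l)) = ((-42 - 1*(-134)) + 47440391/9094806)/(40193 + 71) = ((-42 + 134) + 47440391/9094806)/40264 = (92 + 47440391/9094806)*(1/40264) = (884162543/9094806)*(1/40264) = 884162543/366193268784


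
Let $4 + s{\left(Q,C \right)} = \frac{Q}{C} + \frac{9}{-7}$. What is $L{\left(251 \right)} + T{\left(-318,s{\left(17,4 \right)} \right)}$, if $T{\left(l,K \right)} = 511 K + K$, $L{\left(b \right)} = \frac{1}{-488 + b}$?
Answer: $- \frac{879751}{1659} \approx -530.29$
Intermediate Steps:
$s{\left(Q,C \right)} = - \frac{37}{7} + \frac{Q}{C}$ ($s{\left(Q,C \right)} = -4 + \left(\frac{Q}{C} + \frac{9}{-7}\right) = -4 + \left(\frac{Q}{C} + 9 \left(- \frac{1}{7}\right)\right) = -4 - \left(\frac{9}{7} - \frac{Q}{C}\right) = - \frac{37}{7} + \frac{Q}{C}$)
$T{\left(l,K \right)} = 512 K$
$L{\left(251 \right)} + T{\left(-318,s{\left(17,4 \right)} \right)} = \frac{1}{-488 + 251} + 512 \left(- \frac{37}{7} + \frac{17}{4}\right) = \frac{1}{-237} + 512 \left(- \frac{37}{7} + 17 \cdot \frac{1}{4}\right) = - \frac{1}{237} + 512 \left(- \frac{37}{7} + \frac{17}{4}\right) = - \frac{1}{237} + 512 \left(- \frac{29}{28}\right) = - \frac{1}{237} - \frac{3712}{7} = - \frac{879751}{1659}$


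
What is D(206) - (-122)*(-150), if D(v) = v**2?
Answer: 24136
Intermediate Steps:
D(206) - (-122)*(-150) = 206**2 - (-122)*(-150) = 42436 - 1*18300 = 42436 - 18300 = 24136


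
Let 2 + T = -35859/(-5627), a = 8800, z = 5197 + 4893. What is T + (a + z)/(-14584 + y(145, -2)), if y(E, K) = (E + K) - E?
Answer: 7429250/2413983 ≈ 3.0776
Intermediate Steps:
y(E, K) = K
z = 10090
T = 24605/5627 (T = -2 - 35859/(-5627) = -2 - 35859*(-1/5627) = -2 + 35859/5627 = 24605/5627 ≈ 4.3727)
T + (a + z)/(-14584 + y(145, -2)) = 24605/5627 + (8800 + 10090)/(-14584 - 2) = 24605/5627 + 18890/(-14586) = 24605/5627 + 18890*(-1/14586) = 24605/5627 - 9445/7293 = 7429250/2413983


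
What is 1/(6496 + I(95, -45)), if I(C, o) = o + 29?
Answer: 1/6480 ≈ 0.00015432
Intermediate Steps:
I(C, o) = 29 + o
1/(6496 + I(95, -45)) = 1/(6496 + (29 - 45)) = 1/(6496 - 16) = 1/6480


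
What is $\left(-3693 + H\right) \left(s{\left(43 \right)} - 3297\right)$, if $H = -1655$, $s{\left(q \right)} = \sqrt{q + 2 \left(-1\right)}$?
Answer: $17632356 - 5348 \sqrt{41} \approx 1.7598 \cdot 10^{7}$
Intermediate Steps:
$s{\left(q \right)} = \sqrt{-2 + q}$ ($s{\left(q \right)} = \sqrt{q - 2} = \sqrt{-2 + q}$)
$\left(-3693 + H\right) \left(s{\left(43 \right)} - 3297\right) = \left(-3693 - 1655\right) \left(\sqrt{-2 + 43} - 3297\right) = - 5348 \left(\sqrt{41} - 3297\right) = - 5348 \left(-3297 + \sqrt{41}\right) = 17632356 - 5348 \sqrt{41}$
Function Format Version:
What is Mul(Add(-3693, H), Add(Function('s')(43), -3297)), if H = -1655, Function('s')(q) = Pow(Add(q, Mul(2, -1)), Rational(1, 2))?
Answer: Add(17632356, Mul(-5348, Pow(41, Rational(1, 2)))) ≈ 1.7598e+7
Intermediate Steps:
Function('s')(q) = Pow(Add(-2, q), Rational(1, 2)) (Function('s')(q) = Pow(Add(q, -2), Rational(1, 2)) = Pow(Add(-2, q), Rational(1, 2)))
Mul(Add(-3693, H), Add(Function('s')(43), -3297)) = Mul(Add(-3693, -1655), Add(Pow(Add(-2, 43), Rational(1, 2)), -3297)) = Mul(-5348, Add(Pow(41, Rational(1, 2)), -3297)) = Mul(-5348, Add(-3297, Pow(41, Rational(1, 2)))) = Add(17632356, Mul(-5348, Pow(41, Rational(1, 2))))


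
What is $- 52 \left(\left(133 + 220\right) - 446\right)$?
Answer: $4836$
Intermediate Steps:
$- 52 \left(\left(133 + 220\right) - 446\right) = - 52 \left(353 - 446\right) = \left(-52\right) \left(-93\right) = 4836$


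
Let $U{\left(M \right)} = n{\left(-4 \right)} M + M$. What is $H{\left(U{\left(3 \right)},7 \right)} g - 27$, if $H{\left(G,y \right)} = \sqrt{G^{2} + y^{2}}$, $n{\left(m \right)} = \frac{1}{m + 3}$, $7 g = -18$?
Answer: $-45$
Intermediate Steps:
$g = - \frac{18}{7}$ ($g = \frac{1}{7} \left(-18\right) = - \frac{18}{7} \approx -2.5714$)
$n{\left(m \right)} = \frac{1}{3 + m}$
$U{\left(M \right)} = 0$ ($U{\left(M \right)} = \frac{M}{3 - 4} + M = \frac{M}{-1} + M = - M + M = 0$)
$H{\left(U{\left(3 \right)},7 \right)} g - 27 = \sqrt{0^{2} + 7^{2}} \left(- \frac{18}{7}\right) - 27 = \sqrt{0 + 49} \left(- \frac{18}{7}\right) - 27 = \sqrt{49} \left(- \frac{18}{7}\right) - 27 = 7 \left(- \frac{18}{7}\right) - 27 = -18 - 27 = -45$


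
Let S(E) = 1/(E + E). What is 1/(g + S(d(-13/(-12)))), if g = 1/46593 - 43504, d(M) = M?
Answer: -605709/26350484765 ≈ -2.2987e-5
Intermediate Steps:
S(E) = 1/(2*E)
g = -2026981871/46593 (g = 1/46593 - 43504 = -2026981871/46593 ≈ -43504.)
1/(g + S(d(-13/(-12)))) = 1/(-2026981871/46593 + 1/(2*((-13/(-12))))) = 1/(-2026981871/46593 + 1/(2*((-13*(-1/12))))) = 1/(-2026981871/46593 + 1/(2*(13/12))) = 1/(-2026981871/46593 + (½)*(12/13)) = 1/(-2026981871/46593 + 6/13) = 1/(-26350484765/605709) = -605709/26350484765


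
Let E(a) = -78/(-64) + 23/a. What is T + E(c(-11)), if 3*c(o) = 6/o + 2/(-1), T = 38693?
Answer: 8661433/224 ≈ 38667.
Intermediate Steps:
c(o) = -2/3 + 2/o (c(o) = (6/o + 2/(-1))/3 = (6/o + 2*(-1))/3 = (6/o - 2)/3 = (-2 + 6/o)/3 = -2/3 + 2/o)
E(a) = 39/32 + 23/a (E(a) = -78*(-1/64) + 23/a = 39/32 + 23/a)
T + E(c(-11)) = 38693 + (39/32 + 23/(-2/3 + 2/(-11))) = 38693 + (39/32 + 23/(-2/3 + 2*(-1/11))) = 38693 + (39/32 + 23/(-2/3 - 2/11)) = 38693 + (39/32 + 23/(-28/33)) = 38693 + (39/32 + 23*(-33/28)) = 38693 + (39/32 - 759/28) = 38693 - 5799/224 = 8661433/224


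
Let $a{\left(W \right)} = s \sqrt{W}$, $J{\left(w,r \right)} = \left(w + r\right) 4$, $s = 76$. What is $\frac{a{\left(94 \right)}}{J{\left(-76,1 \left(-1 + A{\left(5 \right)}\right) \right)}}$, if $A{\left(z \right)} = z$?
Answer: $- \frac{19 \sqrt{94}}{72} \approx -2.5585$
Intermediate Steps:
$J{\left(w,r \right)} = 4 r + 4 w$ ($J{\left(w,r \right)} = \left(r + w\right) 4 = 4 r + 4 w$)
$a{\left(W \right)} = 76 \sqrt{W}$
$\frac{a{\left(94 \right)}}{J{\left(-76,1 \left(-1 + A{\left(5 \right)}\right) \right)}} = \frac{76 \sqrt{94}}{4 \cdot 1 \left(-1 + 5\right) + 4 \left(-76\right)} = \frac{76 \sqrt{94}}{4 \cdot 1 \cdot 4 - 304} = \frac{76 \sqrt{94}}{4 \cdot 4 - 304} = \frac{76 \sqrt{94}}{16 - 304} = \frac{76 \sqrt{94}}{-288} = 76 \sqrt{94} \left(- \frac{1}{288}\right) = - \frac{19 \sqrt{94}}{72}$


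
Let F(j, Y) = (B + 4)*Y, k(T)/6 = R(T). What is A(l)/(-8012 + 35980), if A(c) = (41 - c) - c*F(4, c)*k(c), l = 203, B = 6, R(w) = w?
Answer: -250962891/13984 ≈ -17946.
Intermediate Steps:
k(T) = 6*T
F(j, Y) = 10*Y (F(j, Y) = (6 + 4)*Y = 10*Y)
A(c) = 41 - c - 60*c³ (A(c) = (41 - c) - c*(10*c)*6*c = (41 - c) - 10*c²*6*c = (41 - c) - 60*c³ = 41 - c - 60*c³)
A(l)/(-8012 + 35980) = (41 - 1*203 - 60*203³)/(-8012 + 35980) = (41 - 203 - 60*8365427)/27968 = (41 - 203 - 501925620)*(1/27968) = -501925782*1/27968 = -250962891/13984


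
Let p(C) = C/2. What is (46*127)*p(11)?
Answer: 32131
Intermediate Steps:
p(C) = C/2 (p(C) = C*(½) = C/2)
(46*127)*p(11) = (46*127)*((½)*11) = 5842*(11/2) = 32131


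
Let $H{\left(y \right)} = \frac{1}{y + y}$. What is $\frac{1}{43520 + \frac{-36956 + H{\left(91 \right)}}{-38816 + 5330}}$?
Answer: $\frac{2031484}{88412425677} \approx 2.2977 \cdot 10^{-5}$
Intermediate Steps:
$H{\left(y \right)} = \frac{1}{2 y}$
$\frac{1}{43520 + \frac{-36956 + H{\left(91 \right)}}{-38816 + 5330}} = \frac{1}{43520 + \frac{-36956 + \frac{1}{2 \cdot 91}}{-38816 + 5330}} = \frac{1}{43520 + \frac{-36956 + \frac{1}{2} \cdot \frac{1}{91}}{-33486}} = \frac{1}{43520 + \left(-36956 + \frac{1}{182}\right) \left(- \frac{1}{33486}\right)} = \frac{1}{43520 - - \frac{2241997}{2031484}} = \frac{1}{43520 + \frac{2241997}{2031484}} = \frac{1}{\frac{88412425677}{2031484}} = \frac{2031484}{88412425677}$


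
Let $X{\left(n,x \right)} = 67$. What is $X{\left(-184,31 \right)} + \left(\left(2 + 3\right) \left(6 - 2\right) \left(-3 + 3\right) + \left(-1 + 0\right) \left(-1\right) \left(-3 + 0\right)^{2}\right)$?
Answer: $76$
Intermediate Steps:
$X{\left(-184,31 \right)} + \left(\left(2 + 3\right) \left(6 - 2\right) \left(-3 + 3\right) + \left(-1 + 0\right) \left(-1\right) \left(-3 + 0\right)^{2}\right) = 67 + \left(\left(2 + 3\right) \left(6 - 2\right) \left(-3 + 3\right) + \left(-1 + 0\right) \left(-1\right) \left(-3 + 0\right)^{2}\right) = 67 + \left(5 \cdot 4 \cdot 0 + \left(-1\right) \left(-1\right) \left(-3\right)^{2}\right) = 67 + \left(20 \cdot 0 + 1 \cdot 9\right) = 67 + \left(0 + 9\right) = 67 + 9 = 76$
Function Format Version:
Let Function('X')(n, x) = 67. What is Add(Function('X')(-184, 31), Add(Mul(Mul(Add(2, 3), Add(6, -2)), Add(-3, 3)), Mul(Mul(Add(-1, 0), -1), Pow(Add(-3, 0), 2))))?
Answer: 76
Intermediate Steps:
Add(Function('X')(-184, 31), Add(Mul(Mul(Add(2, 3), Add(6, -2)), Add(-3, 3)), Mul(Mul(Add(-1, 0), -1), Pow(Add(-3, 0), 2)))) = Add(67, Add(Mul(Mul(Add(2, 3), Add(6, -2)), Add(-3, 3)), Mul(Mul(Add(-1, 0), -1), Pow(Add(-3, 0), 2)))) = Add(67, Add(Mul(Mul(5, 4), 0), Mul(Mul(-1, -1), Pow(-3, 2)))) = Add(67, Add(Mul(20, 0), Mul(1, 9))) = Add(67, Add(0, 9)) = Add(67, 9) = 76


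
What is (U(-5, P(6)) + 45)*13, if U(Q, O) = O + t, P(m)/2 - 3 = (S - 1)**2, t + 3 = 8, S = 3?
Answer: 832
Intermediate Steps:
t = 5 (t = -3 + 8 = 5)
P(m) = 14 (P(m) = 6 + 2*(3 - 1)**2 = 6 + 2*2**2 = 6 + 2*4 = 6 + 8 = 14)
U(Q, O) = 5 + O (U(Q, O) = O + 5 = 5 + O)
(U(-5, P(6)) + 45)*13 = ((5 + 14) + 45)*13 = (19 + 45)*13 = 64*13 = 832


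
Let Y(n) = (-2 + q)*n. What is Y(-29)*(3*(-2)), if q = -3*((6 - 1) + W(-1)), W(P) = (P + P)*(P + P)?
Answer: -5046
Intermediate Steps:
W(P) = 4*P² (W(P) = (2*P)*(2*P) = 4*P²)
q = -27 (q = -3*((6 - 1) + 4*(-1)²) = -3*(5 + 4*1) = -3*(5 + 4) = -3*9 = -27)
Y(n) = -29*n (Y(n) = (-2 - 27)*n = -29*n)
Y(-29)*(3*(-2)) = (-29*(-29))*(3*(-2)) = 841*(-6) = -5046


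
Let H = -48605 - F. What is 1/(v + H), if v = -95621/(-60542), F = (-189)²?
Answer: -60542/5105169071 ≈ -1.1859e-5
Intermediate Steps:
F = 35721
v = 95621/60542 (v = -95621*(-1/60542) = 95621/60542 ≈ 1.5794)
H = -84326 (H = -48605 - 1*35721 = -48605 - 35721 = -84326)
1/(v + H) = 1/(95621/60542 - 84326) = 1/(-5105169071/60542) = -60542/5105169071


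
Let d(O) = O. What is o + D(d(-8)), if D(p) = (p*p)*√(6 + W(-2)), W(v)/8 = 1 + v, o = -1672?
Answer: -1672 + 64*I*√2 ≈ -1672.0 + 90.51*I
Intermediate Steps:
W(v) = 8 + 8*v (W(v) = 8*(1 + v) = 8 + 8*v)
D(p) = I*√2*p² (D(p) = (p*p)*√(6 + (8 + 8*(-2))) = p²*√(6 + (8 - 16)) = p²*√(6 - 8) = p²*√(-2) = p²*(I*√2) = I*√2*p²)
o + D(d(-8)) = -1672 + I*√2*(-8)² = -1672 + I*√2*64 = -1672 + 64*I*√2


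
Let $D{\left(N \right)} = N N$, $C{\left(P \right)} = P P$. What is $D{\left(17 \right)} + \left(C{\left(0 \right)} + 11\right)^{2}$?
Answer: $410$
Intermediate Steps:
$C{\left(P \right)} = P^{2}$
$D{\left(N \right)} = N^{2}$
$D{\left(17 \right)} + \left(C{\left(0 \right)} + 11\right)^{2} = 17^{2} + \left(0^{2} + 11\right)^{2} = 289 + \left(0 + 11\right)^{2} = 289 + 11^{2} = 289 + 121 = 410$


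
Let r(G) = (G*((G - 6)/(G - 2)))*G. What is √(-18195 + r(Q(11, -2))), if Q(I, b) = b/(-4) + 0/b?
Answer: I*√654987/6 ≈ 134.89*I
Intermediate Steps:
Q(I, b) = -b/4 (Q(I, b) = b*(-¼) + 0 = -b/4 + 0 = -b/4)
r(G) = G²*(-6 + G)/(-2 + G) (r(G) = (G*((-6 + G)/(-2 + G)))*G = (G*(-6 + G)/(-2 + G))*G = G²*(-6 + G)/(-2 + G))
√(-18195 + r(Q(11, -2))) = √(-18195 + (-¼*(-2))²*(-6 - ¼*(-2))/(-2 - ¼*(-2))) = √(-18195 + (½)²*(-6 + ½)/(-2 + ½)) = √(-18195 + (¼)*(-11/2)/(-3/2)) = √(-18195 + (¼)*(-⅔)*(-11/2)) = √(-18195 + 11/12) = √(-218329/12) = I*√654987/6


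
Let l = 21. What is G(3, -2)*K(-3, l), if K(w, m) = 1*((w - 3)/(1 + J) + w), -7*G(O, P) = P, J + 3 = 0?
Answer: 0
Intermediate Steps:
J = -3 (J = -3 + 0 = -3)
G(O, P) = -P/7
K(w, m) = 3/2 + w/2 (K(w, m) = 1*((w - 3)/(1 - 3) + w) = 1*((-3 + w)/(-2) + w) = 1*((-3 + w)*(-½) + w) = 1*((3/2 - w/2) + w) = 1*(3/2 + w/2) = 3/2 + w/2)
G(3, -2)*K(-3, l) = (-⅐*(-2))*(3/2 + (½)*(-3)) = 2*(3/2 - 3/2)/7 = (2/7)*0 = 0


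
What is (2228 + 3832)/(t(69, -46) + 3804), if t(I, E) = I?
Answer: 2020/1291 ≈ 1.5647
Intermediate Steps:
(2228 + 3832)/(t(69, -46) + 3804) = (2228 + 3832)/(69 + 3804) = 6060/3873 = 6060*(1/3873) = 2020/1291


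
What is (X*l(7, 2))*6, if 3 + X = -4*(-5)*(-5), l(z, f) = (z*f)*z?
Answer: -60564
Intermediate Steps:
l(z, f) = f*z² (l(z, f) = (f*z)*z = f*z²)
X = -103 (X = -3 - 4*(-5)*(-5) = -3 + 20*(-5) = -3 - 100 = -103)
(X*l(7, 2))*6 = -206*7²*6 = -206*49*6 = -103*98*6 = -10094*6 = -60564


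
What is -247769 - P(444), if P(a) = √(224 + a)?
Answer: -247769 - 2*√167 ≈ -2.4779e+5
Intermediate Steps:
-247769 - P(444) = -247769 - √(224 + 444) = -247769 - √668 = -247769 - 2*√167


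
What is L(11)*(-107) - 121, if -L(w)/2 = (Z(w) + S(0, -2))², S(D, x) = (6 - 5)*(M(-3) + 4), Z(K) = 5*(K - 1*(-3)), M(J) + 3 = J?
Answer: 989415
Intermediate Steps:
M(J) = -3 + J
Z(K) = 15 + 5*K (Z(K) = 5*(K + 3) = 5*(3 + K) = 15 + 5*K)
S(D, x) = -2 (S(D, x) = (6 - 5)*((-3 - 3) + 4) = 1*(-6 + 4) = 1*(-2) = -2)
L(w) = -2*(13 + 5*w)² (L(w) = -2*((15 + 5*w) - 2)² = -2*(13 + 5*w)²)
L(11)*(-107) - 121 = -2*(13 + 5*11)²*(-107) - 121 = -2*(13 + 55)²*(-107) - 121 = -2*68²*(-107) - 121 = -2*4624*(-107) - 121 = -9248*(-107) - 121 = 989536 - 121 = 989415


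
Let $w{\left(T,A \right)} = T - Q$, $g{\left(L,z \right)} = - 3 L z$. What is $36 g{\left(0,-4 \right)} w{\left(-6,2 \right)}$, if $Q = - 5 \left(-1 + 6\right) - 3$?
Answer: $0$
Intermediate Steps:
$g{\left(L,z \right)} = - 3 L z$
$Q = -28$ ($Q = \left(-5\right) 5 - 3 = -25 - 3 = -28$)
$w{\left(T,A \right)} = 28 + T$ ($w{\left(T,A \right)} = T - -28 = T + 28 = 28 + T$)
$36 g{\left(0,-4 \right)} w{\left(-6,2 \right)} = 36 \left(\left(-3\right) 0 \left(-4\right)\right) \left(28 - 6\right) = 36 \cdot 0 \cdot 22 = 0 \cdot 22 = 0$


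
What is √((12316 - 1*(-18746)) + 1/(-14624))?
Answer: √415185127918/3656 ≈ 176.24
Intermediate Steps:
√((12316 - 1*(-18746)) + 1/(-14624)) = √((12316 + 18746) - 1/14624) = √(31062 - 1/14624) = √(454250687/14624) = √415185127918/3656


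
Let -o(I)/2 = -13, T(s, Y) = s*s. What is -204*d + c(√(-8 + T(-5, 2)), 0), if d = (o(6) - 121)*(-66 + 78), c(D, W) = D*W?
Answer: 232560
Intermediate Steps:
T(s, Y) = s²
o(I) = 26 (o(I) = -2*(-13) = 26)
d = -1140 (d = (26 - 121)*(-66 + 78) = -95*12 = -1140)
-204*d + c(√(-8 + T(-5, 2)), 0) = -204*(-1140) + √(-8 + (-5)²)*0 = 232560 + √(-8 + 25)*0 = 232560 + √17*0 = 232560 + 0 = 232560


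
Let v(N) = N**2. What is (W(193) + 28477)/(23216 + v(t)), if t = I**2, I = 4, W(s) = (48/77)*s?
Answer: 2201993/1807344 ≈ 1.2184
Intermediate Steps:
W(s) = 48*s/77 (W(s) = (48*(1/77))*s = 48*s/77)
t = 16 (t = 4**2 = 16)
(W(193) + 28477)/(23216 + v(t)) = ((48/77)*193 + 28477)/(23216 + 16**2) = (9264/77 + 28477)/(23216 + 256) = (2201993/77)/23472 = (2201993/77)*(1/23472) = 2201993/1807344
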